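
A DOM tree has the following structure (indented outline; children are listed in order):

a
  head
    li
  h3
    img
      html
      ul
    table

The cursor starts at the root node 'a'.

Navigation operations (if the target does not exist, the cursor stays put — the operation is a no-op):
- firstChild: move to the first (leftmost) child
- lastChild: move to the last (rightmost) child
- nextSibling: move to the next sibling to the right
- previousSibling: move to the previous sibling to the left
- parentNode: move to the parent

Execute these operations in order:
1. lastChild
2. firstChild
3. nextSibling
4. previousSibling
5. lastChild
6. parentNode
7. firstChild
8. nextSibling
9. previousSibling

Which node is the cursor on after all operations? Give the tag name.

After 1 (lastChild): h3
After 2 (firstChild): img
After 3 (nextSibling): table
After 4 (previousSibling): img
After 5 (lastChild): ul
After 6 (parentNode): img
After 7 (firstChild): html
After 8 (nextSibling): ul
After 9 (previousSibling): html

Answer: html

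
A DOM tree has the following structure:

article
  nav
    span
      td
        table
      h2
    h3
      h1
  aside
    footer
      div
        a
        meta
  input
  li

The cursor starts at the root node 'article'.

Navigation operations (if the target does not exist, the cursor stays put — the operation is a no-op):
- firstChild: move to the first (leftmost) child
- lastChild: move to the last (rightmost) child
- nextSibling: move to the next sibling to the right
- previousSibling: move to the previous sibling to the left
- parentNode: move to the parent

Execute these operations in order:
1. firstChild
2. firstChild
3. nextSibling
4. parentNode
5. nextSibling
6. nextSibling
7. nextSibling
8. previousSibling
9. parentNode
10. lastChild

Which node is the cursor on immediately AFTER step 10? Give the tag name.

After 1 (firstChild): nav
After 2 (firstChild): span
After 3 (nextSibling): h3
After 4 (parentNode): nav
After 5 (nextSibling): aside
After 6 (nextSibling): input
After 7 (nextSibling): li
After 8 (previousSibling): input
After 9 (parentNode): article
After 10 (lastChild): li

Answer: li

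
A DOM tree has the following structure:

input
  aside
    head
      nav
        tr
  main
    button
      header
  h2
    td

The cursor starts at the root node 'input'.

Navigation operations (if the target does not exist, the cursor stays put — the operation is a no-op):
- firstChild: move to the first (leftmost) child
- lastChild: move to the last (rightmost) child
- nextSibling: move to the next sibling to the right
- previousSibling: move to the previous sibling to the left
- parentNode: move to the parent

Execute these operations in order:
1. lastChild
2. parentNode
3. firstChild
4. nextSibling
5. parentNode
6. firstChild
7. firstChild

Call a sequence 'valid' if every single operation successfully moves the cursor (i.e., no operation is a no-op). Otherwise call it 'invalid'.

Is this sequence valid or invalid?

After 1 (lastChild): h2
After 2 (parentNode): input
After 3 (firstChild): aside
After 4 (nextSibling): main
After 5 (parentNode): input
After 6 (firstChild): aside
After 7 (firstChild): head

Answer: valid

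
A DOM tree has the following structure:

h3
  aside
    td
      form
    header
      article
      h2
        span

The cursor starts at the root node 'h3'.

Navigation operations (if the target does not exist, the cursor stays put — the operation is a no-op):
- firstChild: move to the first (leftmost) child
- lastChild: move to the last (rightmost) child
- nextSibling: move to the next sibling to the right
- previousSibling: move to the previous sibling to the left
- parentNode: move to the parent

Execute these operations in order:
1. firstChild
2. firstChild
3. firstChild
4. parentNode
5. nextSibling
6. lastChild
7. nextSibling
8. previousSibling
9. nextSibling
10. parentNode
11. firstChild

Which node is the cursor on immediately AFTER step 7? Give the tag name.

After 1 (firstChild): aside
After 2 (firstChild): td
After 3 (firstChild): form
After 4 (parentNode): td
After 5 (nextSibling): header
After 6 (lastChild): h2
After 7 (nextSibling): h2 (no-op, stayed)

Answer: h2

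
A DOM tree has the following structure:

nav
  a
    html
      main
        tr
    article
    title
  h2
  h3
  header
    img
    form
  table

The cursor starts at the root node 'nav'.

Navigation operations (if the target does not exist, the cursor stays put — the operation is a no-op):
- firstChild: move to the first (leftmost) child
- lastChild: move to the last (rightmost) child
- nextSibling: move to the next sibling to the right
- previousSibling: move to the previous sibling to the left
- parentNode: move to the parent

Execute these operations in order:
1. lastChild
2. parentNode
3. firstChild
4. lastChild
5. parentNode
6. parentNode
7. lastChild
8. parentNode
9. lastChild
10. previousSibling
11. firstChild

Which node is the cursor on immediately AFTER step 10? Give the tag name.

After 1 (lastChild): table
After 2 (parentNode): nav
After 3 (firstChild): a
After 4 (lastChild): title
After 5 (parentNode): a
After 6 (parentNode): nav
After 7 (lastChild): table
After 8 (parentNode): nav
After 9 (lastChild): table
After 10 (previousSibling): header

Answer: header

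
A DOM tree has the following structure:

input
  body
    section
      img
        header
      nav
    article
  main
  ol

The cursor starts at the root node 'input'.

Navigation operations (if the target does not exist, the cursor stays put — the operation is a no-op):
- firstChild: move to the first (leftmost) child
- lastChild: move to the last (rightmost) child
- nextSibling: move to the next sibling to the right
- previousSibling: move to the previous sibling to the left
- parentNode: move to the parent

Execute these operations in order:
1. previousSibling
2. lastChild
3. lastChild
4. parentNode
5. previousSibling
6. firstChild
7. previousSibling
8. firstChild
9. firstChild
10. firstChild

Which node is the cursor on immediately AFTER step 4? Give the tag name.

Answer: input

Derivation:
After 1 (previousSibling): input (no-op, stayed)
After 2 (lastChild): ol
After 3 (lastChild): ol (no-op, stayed)
After 4 (parentNode): input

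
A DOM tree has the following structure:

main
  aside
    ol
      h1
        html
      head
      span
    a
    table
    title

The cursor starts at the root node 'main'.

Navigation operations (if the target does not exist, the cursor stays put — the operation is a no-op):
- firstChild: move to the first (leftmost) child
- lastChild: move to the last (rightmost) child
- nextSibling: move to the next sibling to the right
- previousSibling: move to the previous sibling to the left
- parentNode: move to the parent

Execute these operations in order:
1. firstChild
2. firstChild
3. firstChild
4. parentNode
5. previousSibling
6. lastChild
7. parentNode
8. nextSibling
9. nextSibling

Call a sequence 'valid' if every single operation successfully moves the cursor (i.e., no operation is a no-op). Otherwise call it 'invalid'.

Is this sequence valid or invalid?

After 1 (firstChild): aside
After 2 (firstChild): ol
After 3 (firstChild): h1
After 4 (parentNode): ol
After 5 (previousSibling): ol (no-op, stayed)
After 6 (lastChild): span
After 7 (parentNode): ol
After 8 (nextSibling): a
After 9 (nextSibling): table

Answer: invalid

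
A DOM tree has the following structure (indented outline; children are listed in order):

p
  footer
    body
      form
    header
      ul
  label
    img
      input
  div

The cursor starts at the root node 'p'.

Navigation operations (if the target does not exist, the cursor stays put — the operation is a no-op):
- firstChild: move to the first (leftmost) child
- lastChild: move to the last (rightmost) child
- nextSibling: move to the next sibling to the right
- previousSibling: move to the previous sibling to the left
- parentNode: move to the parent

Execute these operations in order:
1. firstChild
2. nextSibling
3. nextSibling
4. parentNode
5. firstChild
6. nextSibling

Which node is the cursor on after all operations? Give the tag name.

After 1 (firstChild): footer
After 2 (nextSibling): label
After 3 (nextSibling): div
After 4 (parentNode): p
After 5 (firstChild): footer
After 6 (nextSibling): label

Answer: label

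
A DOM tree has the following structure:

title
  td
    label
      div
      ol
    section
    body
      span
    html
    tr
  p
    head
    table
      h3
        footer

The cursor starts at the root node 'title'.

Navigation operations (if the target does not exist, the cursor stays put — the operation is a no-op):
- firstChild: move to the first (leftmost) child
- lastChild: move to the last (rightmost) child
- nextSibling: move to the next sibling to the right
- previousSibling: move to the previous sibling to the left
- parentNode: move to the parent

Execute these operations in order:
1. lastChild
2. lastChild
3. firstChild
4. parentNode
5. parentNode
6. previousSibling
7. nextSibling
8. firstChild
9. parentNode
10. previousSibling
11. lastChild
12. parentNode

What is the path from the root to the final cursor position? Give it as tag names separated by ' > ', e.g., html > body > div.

Answer: title > td

Derivation:
After 1 (lastChild): p
After 2 (lastChild): table
After 3 (firstChild): h3
After 4 (parentNode): table
After 5 (parentNode): p
After 6 (previousSibling): td
After 7 (nextSibling): p
After 8 (firstChild): head
After 9 (parentNode): p
After 10 (previousSibling): td
After 11 (lastChild): tr
After 12 (parentNode): td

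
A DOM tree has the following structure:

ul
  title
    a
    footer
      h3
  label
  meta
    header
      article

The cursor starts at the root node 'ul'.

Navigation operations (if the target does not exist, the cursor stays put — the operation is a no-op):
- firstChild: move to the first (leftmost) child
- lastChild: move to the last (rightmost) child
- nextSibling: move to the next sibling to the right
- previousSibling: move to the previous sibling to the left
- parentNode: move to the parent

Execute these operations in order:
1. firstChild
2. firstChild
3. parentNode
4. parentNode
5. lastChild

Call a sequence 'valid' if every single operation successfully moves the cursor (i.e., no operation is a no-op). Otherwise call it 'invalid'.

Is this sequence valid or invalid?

Answer: valid

Derivation:
After 1 (firstChild): title
After 2 (firstChild): a
After 3 (parentNode): title
After 4 (parentNode): ul
After 5 (lastChild): meta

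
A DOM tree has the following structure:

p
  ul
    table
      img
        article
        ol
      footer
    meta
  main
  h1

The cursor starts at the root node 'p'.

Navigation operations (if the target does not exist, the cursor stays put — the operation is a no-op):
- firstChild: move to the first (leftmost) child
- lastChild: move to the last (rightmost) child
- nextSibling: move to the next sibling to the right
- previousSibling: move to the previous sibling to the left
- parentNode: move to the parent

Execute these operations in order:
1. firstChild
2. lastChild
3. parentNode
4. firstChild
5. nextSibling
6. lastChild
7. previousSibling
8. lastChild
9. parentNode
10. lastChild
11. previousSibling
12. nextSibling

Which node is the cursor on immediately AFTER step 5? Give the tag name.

Answer: meta

Derivation:
After 1 (firstChild): ul
After 2 (lastChild): meta
After 3 (parentNode): ul
After 4 (firstChild): table
After 5 (nextSibling): meta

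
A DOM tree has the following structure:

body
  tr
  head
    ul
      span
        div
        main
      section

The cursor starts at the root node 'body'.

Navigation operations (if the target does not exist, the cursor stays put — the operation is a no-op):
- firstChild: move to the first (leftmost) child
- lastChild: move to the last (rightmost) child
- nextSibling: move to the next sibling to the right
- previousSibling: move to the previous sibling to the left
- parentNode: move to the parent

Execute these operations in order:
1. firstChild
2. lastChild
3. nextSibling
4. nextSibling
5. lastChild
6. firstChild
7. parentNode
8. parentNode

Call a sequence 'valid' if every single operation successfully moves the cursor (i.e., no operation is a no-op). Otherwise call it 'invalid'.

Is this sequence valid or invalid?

After 1 (firstChild): tr
After 2 (lastChild): tr (no-op, stayed)
After 3 (nextSibling): head
After 4 (nextSibling): head (no-op, stayed)
After 5 (lastChild): ul
After 6 (firstChild): span
After 7 (parentNode): ul
After 8 (parentNode): head

Answer: invalid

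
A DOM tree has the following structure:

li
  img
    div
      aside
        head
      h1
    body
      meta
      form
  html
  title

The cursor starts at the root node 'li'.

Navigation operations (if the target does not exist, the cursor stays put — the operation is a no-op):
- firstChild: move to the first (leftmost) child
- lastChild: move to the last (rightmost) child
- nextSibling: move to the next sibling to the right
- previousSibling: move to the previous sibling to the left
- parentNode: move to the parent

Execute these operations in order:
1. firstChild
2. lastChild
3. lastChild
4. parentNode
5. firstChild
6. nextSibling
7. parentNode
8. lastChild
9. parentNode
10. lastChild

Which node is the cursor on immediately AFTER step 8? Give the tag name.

After 1 (firstChild): img
After 2 (lastChild): body
After 3 (lastChild): form
After 4 (parentNode): body
After 5 (firstChild): meta
After 6 (nextSibling): form
After 7 (parentNode): body
After 8 (lastChild): form

Answer: form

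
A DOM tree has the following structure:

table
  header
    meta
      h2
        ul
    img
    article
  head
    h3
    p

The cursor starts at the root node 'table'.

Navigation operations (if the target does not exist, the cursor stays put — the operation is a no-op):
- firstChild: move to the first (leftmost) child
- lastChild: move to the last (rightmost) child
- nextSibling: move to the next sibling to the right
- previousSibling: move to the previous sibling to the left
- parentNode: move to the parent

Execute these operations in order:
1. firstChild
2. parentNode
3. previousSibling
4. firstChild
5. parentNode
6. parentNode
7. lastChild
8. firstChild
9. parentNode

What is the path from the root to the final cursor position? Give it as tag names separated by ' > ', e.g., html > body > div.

Answer: table > head

Derivation:
After 1 (firstChild): header
After 2 (parentNode): table
After 3 (previousSibling): table (no-op, stayed)
After 4 (firstChild): header
After 5 (parentNode): table
After 6 (parentNode): table (no-op, stayed)
After 7 (lastChild): head
After 8 (firstChild): h3
After 9 (parentNode): head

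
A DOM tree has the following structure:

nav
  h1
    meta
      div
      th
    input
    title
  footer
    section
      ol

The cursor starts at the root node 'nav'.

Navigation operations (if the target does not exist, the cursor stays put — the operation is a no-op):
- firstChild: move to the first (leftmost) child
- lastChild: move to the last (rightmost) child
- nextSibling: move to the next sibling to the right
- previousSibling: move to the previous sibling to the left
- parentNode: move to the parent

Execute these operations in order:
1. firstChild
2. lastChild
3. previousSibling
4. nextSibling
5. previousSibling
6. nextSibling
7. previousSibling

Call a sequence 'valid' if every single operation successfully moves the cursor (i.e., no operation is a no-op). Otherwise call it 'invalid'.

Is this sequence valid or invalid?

Answer: valid

Derivation:
After 1 (firstChild): h1
After 2 (lastChild): title
After 3 (previousSibling): input
After 4 (nextSibling): title
After 5 (previousSibling): input
After 6 (nextSibling): title
After 7 (previousSibling): input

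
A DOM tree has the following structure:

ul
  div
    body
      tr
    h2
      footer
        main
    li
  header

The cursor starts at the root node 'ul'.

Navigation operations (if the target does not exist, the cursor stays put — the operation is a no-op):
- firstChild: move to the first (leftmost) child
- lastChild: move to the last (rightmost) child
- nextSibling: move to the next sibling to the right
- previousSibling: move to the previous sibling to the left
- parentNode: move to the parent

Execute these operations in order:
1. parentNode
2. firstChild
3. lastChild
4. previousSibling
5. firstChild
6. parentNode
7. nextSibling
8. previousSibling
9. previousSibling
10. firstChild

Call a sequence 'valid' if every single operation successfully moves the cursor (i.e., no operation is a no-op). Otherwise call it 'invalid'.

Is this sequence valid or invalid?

Answer: invalid

Derivation:
After 1 (parentNode): ul (no-op, stayed)
After 2 (firstChild): div
After 3 (lastChild): li
After 4 (previousSibling): h2
After 5 (firstChild): footer
After 6 (parentNode): h2
After 7 (nextSibling): li
After 8 (previousSibling): h2
After 9 (previousSibling): body
After 10 (firstChild): tr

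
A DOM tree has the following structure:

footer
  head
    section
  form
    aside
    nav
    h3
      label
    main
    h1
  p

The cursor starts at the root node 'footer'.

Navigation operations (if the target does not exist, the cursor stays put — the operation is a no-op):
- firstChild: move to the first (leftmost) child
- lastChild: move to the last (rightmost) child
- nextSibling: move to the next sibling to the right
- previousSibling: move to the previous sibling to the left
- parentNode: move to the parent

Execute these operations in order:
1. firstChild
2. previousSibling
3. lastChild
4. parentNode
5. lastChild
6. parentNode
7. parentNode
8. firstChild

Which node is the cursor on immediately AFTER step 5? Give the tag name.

Answer: section

Derivation:
After 1 (firstChild): head
After 2 (previousSibling): head (no-op, stayed)
After 3 (lastChild): section
After 4 (parentNode): head
After 5 (lastChild): section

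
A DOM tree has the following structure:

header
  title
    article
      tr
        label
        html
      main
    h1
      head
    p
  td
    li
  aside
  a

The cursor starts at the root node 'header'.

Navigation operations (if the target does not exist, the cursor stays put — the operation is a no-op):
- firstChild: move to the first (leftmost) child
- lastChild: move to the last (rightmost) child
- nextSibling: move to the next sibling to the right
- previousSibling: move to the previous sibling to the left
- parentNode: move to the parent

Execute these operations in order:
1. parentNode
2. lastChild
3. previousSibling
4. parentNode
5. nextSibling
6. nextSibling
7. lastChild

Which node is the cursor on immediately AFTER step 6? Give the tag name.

After 1 (parentNode): header (no-op, stayed)
After 2 (lastChild): a
After 3 (previousSibling): aside
After 4 (parentNode): header
After 5 (nextSibling): header (no-op, stayed)
After 6 (nextSibling): header (no-op, stayed)

Answer: header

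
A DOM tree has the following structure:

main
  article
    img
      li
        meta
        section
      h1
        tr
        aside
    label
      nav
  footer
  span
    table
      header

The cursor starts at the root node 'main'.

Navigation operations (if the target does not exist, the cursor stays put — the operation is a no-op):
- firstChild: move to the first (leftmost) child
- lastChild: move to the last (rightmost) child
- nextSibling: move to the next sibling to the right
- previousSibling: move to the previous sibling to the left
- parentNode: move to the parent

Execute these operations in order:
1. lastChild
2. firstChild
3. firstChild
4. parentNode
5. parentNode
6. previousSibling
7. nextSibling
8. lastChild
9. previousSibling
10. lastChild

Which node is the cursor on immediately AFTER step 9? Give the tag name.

After 1 (lastChild): span
After 2 (firstChild): table
After 3 (firstChild): header
After 4 (parentNode): table
After 5 (parentNode): span
After 6 (previousSibling): footer
After 7 (nextSibling): span
After 8 (lastChild): table
After 9 (previousSibling): table (no-op, stayed)

Answer: table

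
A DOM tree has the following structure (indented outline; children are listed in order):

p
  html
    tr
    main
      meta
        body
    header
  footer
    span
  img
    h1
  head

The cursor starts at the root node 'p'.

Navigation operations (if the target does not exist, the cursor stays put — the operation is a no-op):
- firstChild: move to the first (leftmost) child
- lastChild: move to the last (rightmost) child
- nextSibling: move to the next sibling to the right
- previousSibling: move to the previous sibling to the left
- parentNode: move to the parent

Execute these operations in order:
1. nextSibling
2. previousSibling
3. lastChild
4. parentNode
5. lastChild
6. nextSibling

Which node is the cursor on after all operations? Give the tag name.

Answer: head

Derivation:
After 1 (nextSibling): p (no-op, stayed)
After 2 (previousSibling): p (no-op, stayed)
After 3 (lastChild): head
After 4 (parentNode): p
After 5 (lastChild): head
After 6 (nextSibling): head (no-op, stayed)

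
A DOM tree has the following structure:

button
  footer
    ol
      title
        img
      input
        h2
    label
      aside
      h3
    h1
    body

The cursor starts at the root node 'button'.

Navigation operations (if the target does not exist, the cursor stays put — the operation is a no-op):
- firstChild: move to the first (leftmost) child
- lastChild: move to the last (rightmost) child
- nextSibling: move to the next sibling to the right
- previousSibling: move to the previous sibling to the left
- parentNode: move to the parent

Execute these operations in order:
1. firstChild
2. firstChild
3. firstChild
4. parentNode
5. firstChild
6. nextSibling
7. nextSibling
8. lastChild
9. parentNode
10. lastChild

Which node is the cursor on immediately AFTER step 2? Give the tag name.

After 1 (firstChild): footer
After 2 (firstChild): ol

Answer: ol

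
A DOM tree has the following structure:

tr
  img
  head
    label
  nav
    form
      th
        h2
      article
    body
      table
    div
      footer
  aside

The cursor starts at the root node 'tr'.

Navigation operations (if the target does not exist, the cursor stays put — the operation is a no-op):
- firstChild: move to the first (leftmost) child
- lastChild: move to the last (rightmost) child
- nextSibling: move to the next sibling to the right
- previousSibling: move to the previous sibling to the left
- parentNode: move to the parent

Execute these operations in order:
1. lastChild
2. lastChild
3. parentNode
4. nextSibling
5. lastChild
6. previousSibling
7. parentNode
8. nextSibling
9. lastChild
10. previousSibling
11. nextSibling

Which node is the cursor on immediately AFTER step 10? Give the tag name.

After 1 (lastChild): aside
After 2 (lastChild): aside (no-op, stayed)
After 3 (parentNode): tr
After 4 (nextSibling): tr (no-op, stayed)
After 5 (lastChild): aside
After 6 (previousSibling): nav
After 7 (parentNode): tr
After 8 (nextSibling): tr (no-op, stayed)
After 9 (lastChild): aside
After 10 (previousSibling): nav

Answer: nav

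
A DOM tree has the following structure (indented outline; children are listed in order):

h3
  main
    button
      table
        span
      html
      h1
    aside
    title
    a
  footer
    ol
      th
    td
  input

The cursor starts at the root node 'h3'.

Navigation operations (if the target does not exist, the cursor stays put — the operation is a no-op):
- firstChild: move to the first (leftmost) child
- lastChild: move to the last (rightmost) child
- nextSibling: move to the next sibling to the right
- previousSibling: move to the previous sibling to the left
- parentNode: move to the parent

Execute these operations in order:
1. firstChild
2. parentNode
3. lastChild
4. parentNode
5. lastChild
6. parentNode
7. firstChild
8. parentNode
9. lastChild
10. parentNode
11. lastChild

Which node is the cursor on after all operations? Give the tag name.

After 1 (firstChild): main
After 2 (parentNode): h3
After 3 (lastChild): input
After 4 (parentNode): h3
After 5 (lastChild): input
After 6 (parentNode): h3
After 7 (firstChild): main
After 8 (parentNode): h3
After 9 (lastChild): input
After 10 (parentNode): h3
After 11 (lastChild): input

Answer: input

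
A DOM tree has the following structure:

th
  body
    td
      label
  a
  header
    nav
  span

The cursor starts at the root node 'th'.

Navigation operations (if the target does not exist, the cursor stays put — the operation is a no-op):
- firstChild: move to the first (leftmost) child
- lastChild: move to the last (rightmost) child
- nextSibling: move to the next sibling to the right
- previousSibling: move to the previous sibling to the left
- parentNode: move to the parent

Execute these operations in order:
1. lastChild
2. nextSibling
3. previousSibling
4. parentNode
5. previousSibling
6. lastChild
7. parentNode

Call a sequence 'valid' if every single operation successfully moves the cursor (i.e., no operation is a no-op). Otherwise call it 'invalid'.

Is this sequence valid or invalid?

After 1 (lastChild): span
After 2 (nextSibling): span (no-op, stayed)
After 3 (previousSibling): header
After 4 (parentNode): th
After 5 (previousSibling): th (no-op, stayed)
After 6 (lastChild): span
After 7 (parentNode): th

Answer: invalid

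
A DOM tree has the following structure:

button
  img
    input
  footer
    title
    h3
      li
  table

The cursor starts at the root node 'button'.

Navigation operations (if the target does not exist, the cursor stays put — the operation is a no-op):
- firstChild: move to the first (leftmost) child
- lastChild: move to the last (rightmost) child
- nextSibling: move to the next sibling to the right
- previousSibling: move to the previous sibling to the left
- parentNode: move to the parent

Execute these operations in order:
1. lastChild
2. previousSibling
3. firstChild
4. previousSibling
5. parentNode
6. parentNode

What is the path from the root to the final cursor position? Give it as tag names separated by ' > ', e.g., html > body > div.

After 1 (lastChild): table
After 2 (previousSibling): footer
After 3 (firstChild): title
After 4 (previousSibling): title (no-op, stayed)
After 5 (parentNode): footer
After 6 (parentNode): button

Answer: button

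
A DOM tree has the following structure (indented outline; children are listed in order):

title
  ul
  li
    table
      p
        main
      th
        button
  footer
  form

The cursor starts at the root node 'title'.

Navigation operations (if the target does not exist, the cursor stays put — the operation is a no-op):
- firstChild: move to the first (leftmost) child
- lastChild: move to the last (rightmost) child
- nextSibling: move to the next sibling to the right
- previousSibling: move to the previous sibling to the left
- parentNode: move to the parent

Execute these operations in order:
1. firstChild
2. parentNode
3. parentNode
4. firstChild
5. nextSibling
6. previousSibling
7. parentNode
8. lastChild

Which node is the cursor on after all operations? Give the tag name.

Answer: form

Derivation:
After 1 (firstChild): ul
After 2 (parentNode): title
After 3 (parentNode): title (no-op, stayed)
After 4 (firstChild): ul
After 5 (nextSibling): li
After 6 (previousSibling): ul
After 7 (parentNode): title
After 8 (lastChild): form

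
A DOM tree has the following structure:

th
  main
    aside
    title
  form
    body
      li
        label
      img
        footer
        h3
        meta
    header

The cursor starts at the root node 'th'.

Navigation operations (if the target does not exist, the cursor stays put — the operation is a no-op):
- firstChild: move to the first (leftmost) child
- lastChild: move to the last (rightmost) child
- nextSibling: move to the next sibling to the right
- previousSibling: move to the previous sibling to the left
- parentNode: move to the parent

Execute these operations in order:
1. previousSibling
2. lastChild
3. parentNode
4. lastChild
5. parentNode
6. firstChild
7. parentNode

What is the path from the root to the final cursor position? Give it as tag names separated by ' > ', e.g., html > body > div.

Answer: th

Derivation:
After 1 (previousSibling): th (no-op, stayed)
After 2 (lastChild): form
After 3 (parentNode): th
After 4 (lastChild): form
After 5 (parentNode): th
After 6 (firstChild): main
After 7 (parentNode): th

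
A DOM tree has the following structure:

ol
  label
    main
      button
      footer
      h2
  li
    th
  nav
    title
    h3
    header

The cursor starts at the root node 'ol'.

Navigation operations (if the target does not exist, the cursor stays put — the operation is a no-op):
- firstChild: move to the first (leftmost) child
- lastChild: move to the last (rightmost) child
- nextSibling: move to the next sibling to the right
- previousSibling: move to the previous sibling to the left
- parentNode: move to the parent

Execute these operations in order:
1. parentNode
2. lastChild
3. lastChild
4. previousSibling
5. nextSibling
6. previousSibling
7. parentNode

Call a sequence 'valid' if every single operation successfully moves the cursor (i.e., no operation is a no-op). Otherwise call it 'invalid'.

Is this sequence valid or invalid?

Answer: invalid

Derivation:
After 1 (parentNode): ol (no-op, stayed)
After 2 (lastChild): nav
After 3 (lastChild): header
After 4 (previousSibling): h3
After 5 (nextSibling): header
After 6 (previousSibling): h3
After 7 (parentNode): nav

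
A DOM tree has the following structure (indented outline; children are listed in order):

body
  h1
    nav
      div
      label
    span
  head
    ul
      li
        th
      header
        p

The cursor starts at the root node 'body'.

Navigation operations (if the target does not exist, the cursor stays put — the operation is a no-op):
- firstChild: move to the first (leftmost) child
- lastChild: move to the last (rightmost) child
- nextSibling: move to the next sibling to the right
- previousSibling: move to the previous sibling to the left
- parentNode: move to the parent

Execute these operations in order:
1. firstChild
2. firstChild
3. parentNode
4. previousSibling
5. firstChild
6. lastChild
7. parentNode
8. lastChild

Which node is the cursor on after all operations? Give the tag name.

After 1 (firstChild): h1
After 2 (firstChild): nav
After 3 (parentNode): h1
After 4 (previousSibling): h1 (no-op, stayed)
After 5 (firstChild): nav
After 6 (lastChild): label
After 7 (parentNode): nav
After 8 (lastChild): label

Answer: label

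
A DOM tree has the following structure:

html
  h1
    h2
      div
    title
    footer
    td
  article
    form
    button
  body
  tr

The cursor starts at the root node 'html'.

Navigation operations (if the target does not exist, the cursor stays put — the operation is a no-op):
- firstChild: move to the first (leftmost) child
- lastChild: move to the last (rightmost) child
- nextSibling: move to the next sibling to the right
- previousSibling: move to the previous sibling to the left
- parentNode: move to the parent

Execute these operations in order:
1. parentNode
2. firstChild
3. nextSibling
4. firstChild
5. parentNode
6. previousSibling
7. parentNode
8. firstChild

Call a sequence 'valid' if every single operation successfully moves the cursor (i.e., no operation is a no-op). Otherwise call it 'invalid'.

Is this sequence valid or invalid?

Answer: invalid

Derivation:
After 1 (parentNode): html (no-op, stayed)
After 2 (firstChild): h1
After 3 (nextSibling): article
After 4 (firstChild): form
After 5 (parentNode): article
After 6 (previousSibling): h1
After 7 (parentNode): html
After 8 (firstChild): h1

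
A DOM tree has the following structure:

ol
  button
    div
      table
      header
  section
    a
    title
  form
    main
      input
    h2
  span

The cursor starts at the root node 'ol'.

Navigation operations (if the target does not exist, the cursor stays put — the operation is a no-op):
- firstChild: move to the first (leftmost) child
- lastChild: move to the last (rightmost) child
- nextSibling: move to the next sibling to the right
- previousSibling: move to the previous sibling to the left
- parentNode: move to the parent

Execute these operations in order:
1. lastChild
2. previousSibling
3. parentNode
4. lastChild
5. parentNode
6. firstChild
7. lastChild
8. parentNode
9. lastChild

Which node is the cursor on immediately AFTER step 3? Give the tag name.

Answer: ol

Derivation:
After 1 (lastChild): span
After 2 (previousSibling): form
After 3 (parentNode): ol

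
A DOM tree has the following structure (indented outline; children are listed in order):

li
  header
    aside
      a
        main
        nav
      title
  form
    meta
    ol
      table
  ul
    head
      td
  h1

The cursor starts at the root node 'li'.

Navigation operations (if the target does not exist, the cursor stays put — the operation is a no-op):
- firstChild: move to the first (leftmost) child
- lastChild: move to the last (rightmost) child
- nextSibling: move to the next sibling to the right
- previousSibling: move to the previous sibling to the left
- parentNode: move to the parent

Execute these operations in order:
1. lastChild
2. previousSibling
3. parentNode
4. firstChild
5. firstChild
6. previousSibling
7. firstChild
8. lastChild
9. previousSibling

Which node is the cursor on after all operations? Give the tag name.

Answer: main

Derivation:
After 1 (lastChild): h1
After 2 (previousSibling): ul
After 3 (parentNode): li
After 4 (firstChild): header
After 5 (firstChild): aside
After 6 (previousSibling): aside (no-op, stayed)
After 7 (firstChild): a
After 8 (lastChild): nav
After 9 (previousSibling): main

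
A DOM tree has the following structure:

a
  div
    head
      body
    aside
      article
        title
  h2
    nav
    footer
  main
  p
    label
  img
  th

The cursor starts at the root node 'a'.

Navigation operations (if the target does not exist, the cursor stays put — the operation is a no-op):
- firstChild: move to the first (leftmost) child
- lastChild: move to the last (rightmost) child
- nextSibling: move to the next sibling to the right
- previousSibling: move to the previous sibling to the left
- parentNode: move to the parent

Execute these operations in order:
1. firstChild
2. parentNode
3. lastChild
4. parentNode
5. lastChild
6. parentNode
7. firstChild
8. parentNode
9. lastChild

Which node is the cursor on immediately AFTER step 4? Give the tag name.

Answer: a

Derivation:
After 1 (firstChild): div
After 2 (parentNode): a
After 3 (lastChild): th
After 4 (parentNode): a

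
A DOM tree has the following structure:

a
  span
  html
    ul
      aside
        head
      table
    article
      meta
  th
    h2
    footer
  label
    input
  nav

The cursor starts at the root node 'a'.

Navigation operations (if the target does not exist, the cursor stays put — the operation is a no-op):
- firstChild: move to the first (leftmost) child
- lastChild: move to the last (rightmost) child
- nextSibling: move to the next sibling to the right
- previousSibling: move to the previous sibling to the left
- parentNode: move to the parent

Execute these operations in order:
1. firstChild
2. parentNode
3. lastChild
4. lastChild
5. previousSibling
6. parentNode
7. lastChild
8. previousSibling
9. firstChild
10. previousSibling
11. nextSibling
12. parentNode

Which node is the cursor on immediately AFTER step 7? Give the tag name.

Answer: nav

Derivation:
After 1 (firstChild): span
After 2 (parentNode): a
After 3 (lastChild): nav
After 4 (lastChild): nav (no-op, stayed)
After 5 (previousSibling): label
After 6 (parentNode): a
After 7 (lastChild): nav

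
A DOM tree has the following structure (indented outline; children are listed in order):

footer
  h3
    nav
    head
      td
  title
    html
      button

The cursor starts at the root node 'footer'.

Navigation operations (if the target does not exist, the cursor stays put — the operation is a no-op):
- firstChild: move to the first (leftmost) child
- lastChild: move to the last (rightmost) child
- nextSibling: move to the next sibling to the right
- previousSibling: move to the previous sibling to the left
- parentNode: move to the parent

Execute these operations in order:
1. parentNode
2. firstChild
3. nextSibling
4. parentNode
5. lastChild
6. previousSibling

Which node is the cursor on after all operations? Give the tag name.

Answer: h3

Derivation:
After 1 (parentNode): footer (no-op, stayed)
After 2 (firstChild): h3
After 3 (nextSibling): title
After 4 (parentNode): footer
After 5 (lastChild): title
After 6 (previousSibling): h3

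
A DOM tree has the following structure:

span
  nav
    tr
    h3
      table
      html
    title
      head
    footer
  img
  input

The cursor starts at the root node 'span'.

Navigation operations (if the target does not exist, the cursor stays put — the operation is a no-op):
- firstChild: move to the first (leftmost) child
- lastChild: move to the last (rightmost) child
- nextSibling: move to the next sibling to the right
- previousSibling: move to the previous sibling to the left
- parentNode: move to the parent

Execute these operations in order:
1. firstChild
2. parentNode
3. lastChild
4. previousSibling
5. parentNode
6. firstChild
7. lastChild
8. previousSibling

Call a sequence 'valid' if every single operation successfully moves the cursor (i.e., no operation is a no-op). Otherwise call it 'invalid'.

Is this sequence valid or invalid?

After 1 (firstChild): nav
After 2 (parentNode): span
After 3 (lastChild): input
After 4 (previousSibling): img
After 5 (parentNode): span
After 6 (firstChild): nav
After 7 (lastChild): footer
After 8 (previousSibling): title

Answer: valid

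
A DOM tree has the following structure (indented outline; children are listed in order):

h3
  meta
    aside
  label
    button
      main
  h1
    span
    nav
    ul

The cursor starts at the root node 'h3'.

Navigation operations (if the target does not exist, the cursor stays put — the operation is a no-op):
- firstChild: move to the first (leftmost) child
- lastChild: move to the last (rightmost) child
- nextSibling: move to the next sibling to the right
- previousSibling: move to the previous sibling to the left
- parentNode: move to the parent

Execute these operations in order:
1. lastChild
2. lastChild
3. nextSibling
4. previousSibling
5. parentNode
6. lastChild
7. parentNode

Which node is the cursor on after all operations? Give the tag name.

After 1 (lastChild): h1
After 2 (lastChild): ul
After 3 (nextSibling): ul (no-op, stayed)
After 4 (previousSibling): nav
After 5 (parentNode): h1
After 6 (lastChild): ul
After 7 (parentNode): h1

Answer: h1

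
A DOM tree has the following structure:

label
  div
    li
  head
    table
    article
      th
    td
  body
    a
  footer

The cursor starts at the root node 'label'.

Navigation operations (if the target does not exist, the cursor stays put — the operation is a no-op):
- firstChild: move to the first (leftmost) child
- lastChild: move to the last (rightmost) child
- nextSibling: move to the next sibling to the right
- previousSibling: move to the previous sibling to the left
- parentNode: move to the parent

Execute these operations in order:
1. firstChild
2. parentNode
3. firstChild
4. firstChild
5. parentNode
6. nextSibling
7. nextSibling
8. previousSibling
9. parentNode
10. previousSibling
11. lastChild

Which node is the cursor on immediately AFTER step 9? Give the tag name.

Answer: label

Derivation:
After 1 (firstChild): div
After 2 (parentNode): label
After 3 (firstChild): div
After 4 (firstChild): li
After 5 (parentNode): div
After 6 (nextSibling): head
After 7 (nextSibling): body
After 8 (previousSibling): head
After 9 (parentNode): label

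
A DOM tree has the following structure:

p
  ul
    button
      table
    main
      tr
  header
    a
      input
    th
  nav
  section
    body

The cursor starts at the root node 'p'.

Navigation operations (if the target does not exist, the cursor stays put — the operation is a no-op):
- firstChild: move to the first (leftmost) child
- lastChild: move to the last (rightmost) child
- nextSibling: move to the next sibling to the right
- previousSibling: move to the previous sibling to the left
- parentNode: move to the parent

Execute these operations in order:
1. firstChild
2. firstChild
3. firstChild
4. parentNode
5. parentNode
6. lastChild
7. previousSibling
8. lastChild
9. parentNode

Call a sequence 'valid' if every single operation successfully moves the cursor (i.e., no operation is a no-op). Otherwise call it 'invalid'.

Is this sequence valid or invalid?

Answer: valid

Derivation:
After 1 (firstChild): ul
After 2 (firstChild): button
After 3 (firstChild): table
After 4 (parentNode): button
After 5 (parentNode): ul
After 6 (lastChild): main
After 7 (previousSibling): button
After 8 (lastChild): table
After 9 (parentNode): button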